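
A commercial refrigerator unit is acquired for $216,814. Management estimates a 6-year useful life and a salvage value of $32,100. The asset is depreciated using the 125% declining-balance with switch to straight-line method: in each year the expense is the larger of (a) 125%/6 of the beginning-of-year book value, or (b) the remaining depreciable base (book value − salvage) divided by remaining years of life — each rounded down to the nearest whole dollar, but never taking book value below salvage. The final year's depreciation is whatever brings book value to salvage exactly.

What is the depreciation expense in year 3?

$28,309

Depreciable base = $216,814 − $32,100 = $184,714.
Year 1: DB = ⌊$216,814 × 125%/6⌋ = $45,169; SL = ⌊$184,714/6⌋ = $30,785 → take DB $45,169. Book value $171,645.
Year 2: DB = ⌊$171,645 × 125%/6⌋ = $35,759; SL = ⌊$139,545/5⌋ = $27,909 → take DB $35,759. Book value $135,886.
Year 3: DB = ⌊$135,886 × 125%/6⌋ = $28,309; SL = ⌊$103,786/4⌋ = $25,946 → take DB $28,309. Book value $107,577.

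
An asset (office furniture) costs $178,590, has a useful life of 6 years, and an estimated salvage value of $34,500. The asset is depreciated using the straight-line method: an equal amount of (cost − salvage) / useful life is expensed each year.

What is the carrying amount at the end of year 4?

$82,530

Depreciable base = $178,590 − $34,500 = $144,090.
Annual expense = $144,090 / 6 = $24,015.
End of year 1: book value $154,575.
End of year 2: book value $130,560.
End of year 3: book value $106,545.
End of year 4: book value $82,530.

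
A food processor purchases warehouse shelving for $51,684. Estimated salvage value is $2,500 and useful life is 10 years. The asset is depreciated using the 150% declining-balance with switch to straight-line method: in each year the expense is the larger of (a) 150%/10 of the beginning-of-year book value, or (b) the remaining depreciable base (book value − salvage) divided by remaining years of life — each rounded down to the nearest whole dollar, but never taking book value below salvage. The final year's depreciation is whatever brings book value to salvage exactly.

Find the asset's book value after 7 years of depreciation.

Depreciable base = $51,684 − $2,500 = $49,184.
Year 1: DB = ⌊$51,684 × 150%/10⌋ = $7,752; SL = ⌊$49,184/10⌋ = $4,918 → take DB $7,752. Book value $43,932.
Year 2: DB = ⌊$43,932 × 150%/10⌋ = $6,589; SL = ⌊$41,432/9⌋ = $4,603 → take DB $6,589. Book value $37,343.
Year 3: DB = ⌊$37,343 × 150%/10⌋ = $5,601; SL = ⌊$34,843/8⌋ = $4,355 → take DB $5,601. Book value $31,742.
Year 4: DB = ⌊$31,742 × 150%/10⌋ = $4,761; SL = ⌊$29,242/7⌋ = $4,177 → take DB $4,761. Book value $26,981.
Year 5: DB = ⌊$26,981 × 150%/10⌋ = $4,047; SL = ⌊$24,481/6⌋ = $4,080 → take SL $4,080. Book value $22,901.
Year 6: DB = ⌊$22,901 × 150%/10⌋ = $3,435; SL = ⌊$20,401/5⌋ = $4,080 → take SL $4,080. Book value $18,821.
Year 7: DB = ⌊$18,821 × 150%/10⌋ = $2,823; SL = ⌊$16,321/4⌋ = $4,080 → take SL $4,080. Book value $14,741.

$14,741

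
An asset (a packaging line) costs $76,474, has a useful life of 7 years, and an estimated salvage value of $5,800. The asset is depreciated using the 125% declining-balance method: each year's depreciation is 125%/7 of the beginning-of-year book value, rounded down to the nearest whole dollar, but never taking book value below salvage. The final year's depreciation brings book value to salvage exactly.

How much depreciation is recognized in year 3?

Depreciable base = $76,474 − $5,800 = $70,674.
Year 1: ⌊$76,474 × 125%/7⌋ = $13,656. Book value $62,818.
Year 2: ⌊$62,818 × 125%/7⌋ = $11,217. Book value $51,601.
Year 3: ⌊$51,601 × 125%/7⌋ = $9,214. Book value $42,387.

$9,214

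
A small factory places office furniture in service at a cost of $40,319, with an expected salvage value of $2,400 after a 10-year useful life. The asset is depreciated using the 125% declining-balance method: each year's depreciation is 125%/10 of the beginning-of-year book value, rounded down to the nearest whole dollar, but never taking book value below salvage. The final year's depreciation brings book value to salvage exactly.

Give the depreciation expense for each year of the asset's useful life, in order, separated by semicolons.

Depreciable base = $40,319 − $2,400 = $37,919.
Year 1: ⌊$40,319 × 125%/10⌋ = $5,039. Book value $35,280.
Year 2: ⌊$35,280 × 125%/10⌋ = $4,410. Book value $30,870.
Year 3: ⌊$30,870 × 125%/10⌋ = $3,858. Book value $27,012.
Year 4: ⌊$27,012 × 125%/10⌋ = $3,376. Book value $23,636.
Year 5: ⌊$23,636 × 125%/10⌋ = $2,954. Book value $20,682.
Year 6: ⌊$20,682 × 125%/10⌋ = $2,585. Book value $18,097.
Year 7: ⌊$18,097 × 125%/10⌋ = $2,262. Book value $15,835.
Year 8: ⌊$15,835 × 125%/10⌋ = $1,979. Book value $13,856.
Year 9: ⌊$13,856 × 125%/10⌋ = $1,732. Book value $12,124.
Year 10 (final): $12,124 − $2,400 = $9,724. Book value $2,400.

$5,039; $4,410; $3,858; $3,376; $2,954; $2,585; $2,262; $1,979; $1,732; $9,724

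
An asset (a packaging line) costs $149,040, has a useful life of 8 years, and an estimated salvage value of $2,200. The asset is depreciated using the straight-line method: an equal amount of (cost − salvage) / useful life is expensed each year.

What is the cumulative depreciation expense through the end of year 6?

Depreciable base = $149,040 − $2,200 = $146,840.
Annual expense = $146,840 / 8 = $18,355.
End of year 1: book value $130,685.
End of year 2: book value $112,330.
End of year 3: book value $93,975.
End of year 4: book value $75,620.
End of year 5: book value $57,265.
End of year 6: book value $38,910.
Accumulated through year 6 = $149,040 − $38,910 = $110,130.

$110,130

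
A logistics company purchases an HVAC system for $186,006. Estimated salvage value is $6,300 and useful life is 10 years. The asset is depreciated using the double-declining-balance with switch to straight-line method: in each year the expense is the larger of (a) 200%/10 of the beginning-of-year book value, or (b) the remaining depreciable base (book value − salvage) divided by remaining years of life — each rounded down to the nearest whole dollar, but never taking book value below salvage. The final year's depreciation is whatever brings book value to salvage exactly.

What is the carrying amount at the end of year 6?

$48,762

Depreciable base = $186,006 − $6,300 = $179,706.
Year 1: DB = ⌊$186,006 × 200%/10⌋ = $37,201; SL = ⌊$179,706/10⌋ = $17,970 → take DB $37,201. Book value $148,805.
Year 2: DB = ⌊$148,805 × 200%/10⌋ = $29,761; SL = ⌊$142,505/9⌋ = $15,833 → take DB $29,761. Book value $119,044.
Year 3: DB = ⌊$119,044 × 200%/10⌋ = $23,808; SL = ⌊$112,744/8⌋ = $14,093 → take DB $23,808. Book value $95,236.
Year 4: DB = ⌊$95,236 × 200%/10⌋ = $19,047; SL = ⌊$88,936/7⌋ = $12,705 → take DB $19,047. Book value $76,189.
Year 5: DB = ⌊$76,189 × 200%/10⌋ = $15,237; SL = ⌊$69,889/6⌋ = $11,648 → take DB $15,237. Book value $60,952.
Year 6: DB = ⌊$60,952 × 200%/10⌋ = $12,190; SL = ⌊$54,652/5⌋ = $10,930 → take DB $12,190. Book value $48,762.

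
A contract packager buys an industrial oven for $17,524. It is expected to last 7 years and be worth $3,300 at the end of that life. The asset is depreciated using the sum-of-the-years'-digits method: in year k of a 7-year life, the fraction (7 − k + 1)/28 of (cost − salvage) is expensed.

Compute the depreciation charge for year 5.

$1,524

Depreciable base = $17,524 − $3,300 = $14,224.
Sum of the years' digits = 7+6+5+4+3+2+1 = 28.
Year 1: $14,224 × 7/28 = $3,556. Book value $13,968.
Year 2: $14,224 × 6/28 = $3,048. Book value $10,920.
Year 3: $14,224 × 5/28 = $2,540. Book value $8,380.
Year 4: $14,224 × 4/28 = $2,032. Book value $6,348.
Year 5: $14,224 × 3/28 = $1,524. Book value $4,824.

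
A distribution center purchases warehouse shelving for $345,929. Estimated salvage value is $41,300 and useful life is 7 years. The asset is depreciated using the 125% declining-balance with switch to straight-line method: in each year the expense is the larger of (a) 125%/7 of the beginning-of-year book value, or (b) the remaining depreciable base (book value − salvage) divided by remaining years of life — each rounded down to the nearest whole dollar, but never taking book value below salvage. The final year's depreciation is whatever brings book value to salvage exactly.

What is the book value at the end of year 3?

Depreciable base = $345,929 − $41,300 = $304,629.
Year 1: DB = ⌊$345,929 × 125%/7⌋ = $61,773; SL = ⌊$304,629/7⌋ = $43,518 → take DB $61,773. Book value $284,156.
Year 2: DB = ⌊$284,156 × 125%/7⌋ = $50,742; SL = ⌊$242,856/6⌋ = $40,476 → take DB $50,742. Book value $233,414.
Year 3: DB = ⌊$233,414 × 125%/7⌋ = $41,681; SL = ⌊$192,114/5⌋ = $38,422 → take DB $41,681. Book value $191,733.

$191,733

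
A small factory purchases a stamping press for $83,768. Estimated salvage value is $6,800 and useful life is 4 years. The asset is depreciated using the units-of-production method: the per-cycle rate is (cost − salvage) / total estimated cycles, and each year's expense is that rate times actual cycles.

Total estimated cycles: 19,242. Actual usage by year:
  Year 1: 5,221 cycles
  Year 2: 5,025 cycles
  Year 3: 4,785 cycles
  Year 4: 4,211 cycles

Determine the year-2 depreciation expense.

Depreciable base = $83,768 − $6,800 = $76,968.
Rate = $76,968 / 19,242 cycles = $4 per cycle.
Year 1: 5,221 × $4 = $20,884. Book value $62,884.
Year 2: 5,025 × $4 = $20,100. Book value $42,784.

$20,100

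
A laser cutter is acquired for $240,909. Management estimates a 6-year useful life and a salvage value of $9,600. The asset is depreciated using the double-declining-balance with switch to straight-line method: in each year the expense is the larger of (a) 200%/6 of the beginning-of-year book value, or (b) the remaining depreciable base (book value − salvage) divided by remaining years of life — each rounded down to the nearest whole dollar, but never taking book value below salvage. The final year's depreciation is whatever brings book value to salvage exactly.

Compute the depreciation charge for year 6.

$18,994

Depreciable base = $240,909 − $9,600 = $231,309.
Year 1: DB = ⌊$240,909 × 200%/6⌋ = $80,303; SL = ⌊$231,309/6⌋ = $38,551 → take DB $80,303. Book value $160,606.
Year 2: DB = ⌊$160,606 × 200%/6⌋ = $53,535; SL = ⌊$151,006/5⌋ = $30,201 → take DB $53,535. Book value $107,071.
Year 3: DB = ⌊$107,071 × 200%/6⌋ = $35,690; SL = ⌊$97,471/4⌋ = $24,367 → take DB $35,690. Book value $71,381.
Year 4: DB = ⌊$71,381 × 200%/6⌋ = $23,793; SL = ⌊$61,781/3⌋ = $20,593 → take DB $23,793. Book value $47,588.
Year 5: DB = ⌊$47,588 × 200%/6⌋ = $15,862; SL = ⌊$37,988/2⌋ = $18,994 → take SL $18,994. Book value $28,594.
Year 6 (final): $28,594 − $9,600 = $18,994. Book value $9,600.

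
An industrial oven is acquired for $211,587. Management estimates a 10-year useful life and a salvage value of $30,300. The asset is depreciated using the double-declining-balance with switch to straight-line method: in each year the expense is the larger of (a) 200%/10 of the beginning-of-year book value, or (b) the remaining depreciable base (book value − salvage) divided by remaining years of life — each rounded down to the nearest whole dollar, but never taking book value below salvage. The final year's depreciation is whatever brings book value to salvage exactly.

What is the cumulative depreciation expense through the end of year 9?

Depreciable base = $211,587 − $30,300 = $181,287.
Year 1: DB = ⌊$211,587 × 200%/10⌋ = $42,317; SL = ⌊$181,287/10⌋ = $18,128 → take DB $42,317. Book value $169,270.
Year 2: DB = ⌊$169,270 × 200%/10⌋ = $33,854; SL = ⌊$138,970/9⌋ = $15,441 → take DB $33,854. Book value $135,416.
Year 3: DB = ⌊$135,416 × 200%/10⌋ = $27,083; SL = ⌊$105,116/8⌋ = $13,139 → take DB $27,083. Book value $108,333.
Year 4: DB = ⌊$108,333 × 200%/10⌋ = $21,666; SL = ⌊$78,033/7⌋ = $11,147 → take DB $21,666. Book value $86,667.
Year 5: DB = ⌊$86,667 × 200%/10⌋ = $17,333; SL = ⌊$56,367/6⌋ = $9,394 → take DB $17,333. Book value $69,334.
Year 6: DB = ⌊$69,334 × 200%/10⌋ = $13,866; SL = ⌊$39,034/5⌋ = $7,806 → take DB $13,866. Book value $55,468.
Year 7: DB = ⌊$55,468 × 200%/10⌋ = $11,093; SL = ⌊$25,168/4⌋ = $6,292 → take DB $11,093. Book value $44,375.
Year 8: DB = ⌊$44,375 × 200%/10⌋ = $8,875; SL = ⌊$14,075/3⌋ = $4,691 → take DB $8,875. Book value $35,500.
Year 9: DB = ⌊$35,500 × 200%/10⌋ = $7,100; SL = ⌊$5,200/2⌋ = $2,600 → take DB $7,100, capped at $5,200. Book value $30,300.
Accumulated through year 9 = $211,587 − $30,300 = $181,287.

$181,287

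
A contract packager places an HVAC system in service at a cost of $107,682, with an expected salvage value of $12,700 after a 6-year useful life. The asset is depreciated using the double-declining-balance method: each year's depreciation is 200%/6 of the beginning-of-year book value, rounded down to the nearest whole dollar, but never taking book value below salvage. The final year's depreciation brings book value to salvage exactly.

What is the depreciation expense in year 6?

Depreciable base = $107,682 − $12,700 = $94,982.
Year 1: ⌊$107,682 × 200%/6⌋ = $35,894. Book value $71,788.
Year 2: ⌊$71,788 × 200%/6⌋ = $23,929. Book value $47,859.
Year 3: ⌊$47,859 × 200%/6⌋ = $15,953. Book value $31,906.
Year 4: ⌊$31,906 × 200%/6⌋ = $10,635. Book value $21,271.
Year 5: ⌊$21,271 × 200%/6⌋ = $7,090. Book value $14,181.
Year 6 (final): $14,181 − $12,700 = $1,481. Book value $12,700.

$1,481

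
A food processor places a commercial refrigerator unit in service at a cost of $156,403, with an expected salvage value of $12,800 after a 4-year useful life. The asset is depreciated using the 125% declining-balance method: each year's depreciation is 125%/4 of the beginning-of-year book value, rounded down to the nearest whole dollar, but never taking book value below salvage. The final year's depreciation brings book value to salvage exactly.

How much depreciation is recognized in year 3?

Depreciable base = $156,403 − $12,800 = $143,603.
Year 1: ⌊$156,403 × 125%/4⌋ = $48,875. Book value $107,528.
Year 2: ⌊$107,528 × 125%/4⌋ = $33,602. Book value $73,926.
Year 3: ⌊$73,926 × 125%/4⌋ = $23,101. Book value $50,825.

$23,101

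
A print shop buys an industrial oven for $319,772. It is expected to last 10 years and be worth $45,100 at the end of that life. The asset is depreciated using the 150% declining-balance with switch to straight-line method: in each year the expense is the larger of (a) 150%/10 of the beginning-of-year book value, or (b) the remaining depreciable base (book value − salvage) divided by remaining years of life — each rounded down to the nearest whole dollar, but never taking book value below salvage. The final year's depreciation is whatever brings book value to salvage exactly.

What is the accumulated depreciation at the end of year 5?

Depreciable base = $319,772 − $45,100 = $274,672.
Year 1: DB = ⌊$319,772 × 150%/10⌋ = $47,965; SL = ⌊$274,672/10⌋ = $27,467 → take DB $47,965. Book value $271,807.
Year 2: DB = ⌊$271,807 × 150%/10⌋ = $40,771; SL = ⌊$226,707/9⌋ = $25,189 → take DB $40,771. Book value $231,036.
Year 3: DB = ⌊$231,036 × 150%/10⌋ = $34,655; SL = ⌊$185,936/8⌋ = $23,242 → take DB $34,655. Book value $196,381.
Year 4: DB = ⌊$196,381 × 150%/10⌋ = $29,457; SL = ⌊$151,281/7⌋ = $21,611 → take DB $29,457. Book value $166,924.
Year 5: DB = ⌊$166,924 × 150%/10⌋ = $25,038; SL = ⌊$121,824/6⌋ = $20,304 → take DB $25,038. Book value $141,886.
Accumulated through year 5 = $319,772 − $141,886 = $177,886.

$177,886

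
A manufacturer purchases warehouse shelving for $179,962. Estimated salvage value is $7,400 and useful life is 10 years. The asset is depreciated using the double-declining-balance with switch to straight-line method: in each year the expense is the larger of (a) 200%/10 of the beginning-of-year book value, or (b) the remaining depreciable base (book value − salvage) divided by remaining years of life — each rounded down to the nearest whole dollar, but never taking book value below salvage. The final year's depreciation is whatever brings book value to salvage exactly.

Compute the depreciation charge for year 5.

$14,742

Depreciable base = $179,962 − $7,400 = $172,562.
Year 1: DB = ⌊$179,962 × 200%/10⌋ = $35,992; SL = ⌊$172,562/10⌋ = $17,256 → take DB $35,992. Book value $143,970.
Year 2: DB = ⌊$143,970 × 200%/10⌋ = $28,794; SL = ⌊$136,570/9⌋ = $15,174 → take DB $28,794. Book value $115,176.
Year 3: DB = ⌊$115,176 × 200%/10⌋ = $23,035; SL = ⌊$107,776/8⌋ = $13,472 → take DB $23,035. Book value $92,141.
Year 4: DB = ⌊$92,141 × 200%/10⌋ = $18,428; SL = ⌊$84,741/7⌋ = $12,105 → take DB $18,428. Book value $73,713.
Year 5: DB = ⌊$73,713 × 200%/10⌋ = $14,742; SL = ⌊$66,313/6⌋ = $11,052 → take DB $14,742. Book value $58,971.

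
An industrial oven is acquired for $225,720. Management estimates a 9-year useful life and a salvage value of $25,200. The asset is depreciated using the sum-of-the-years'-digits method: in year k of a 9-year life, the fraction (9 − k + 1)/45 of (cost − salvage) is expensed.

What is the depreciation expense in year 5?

$22,280

Depreciable base = $225,720 − $25,200 = $200,520.
Sum of the years' digits = 9+8+7+6+5+4+3+2+1 = 45.
Year 1: $200,520 × 9/45 = $40,104. Book value $185,616.
Year 2: $200,520 × 8/45 = $35,648. Book value $149,968.
Year 3: $200,520 × 7/45 = $31,192. Book value $118,776.
Year 4: $200,520 × 6/45 = $26,736. Book value $92,040.
Year 5: $200,520 × 5/45 = $22,280. Book value $69,760.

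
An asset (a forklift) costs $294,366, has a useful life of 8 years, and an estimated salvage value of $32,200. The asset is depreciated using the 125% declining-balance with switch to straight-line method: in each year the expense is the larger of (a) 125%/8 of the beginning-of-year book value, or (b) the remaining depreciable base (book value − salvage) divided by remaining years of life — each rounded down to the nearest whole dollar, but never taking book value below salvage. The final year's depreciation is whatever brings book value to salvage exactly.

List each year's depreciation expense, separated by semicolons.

Depreciable base = $294,366 − $32,200 = $262,166.
Year 1: DB = ⌊$294,366 × 125%/8⌋ = $45,994; SL = ⌊$262,166/8⌋ = $32,770 → take DB $45,994. Book value $248,372.
Year 2: DB = ⌊$248,372 × 125%/8⌋ = $38,808; SL = ⌊$216,172/7⌋ = $30,881 → take DB $38,808. Book value $209,564.
Year 3: DB = ⌊$209,564 × 125%/8⌋ = $32,744; SL = ⌊$177,364/6⌋ = $29,560 → take DB $32,744. Book value $176,820.
Year 4: DB = ⌊$176,820 × 125%/8⌋ = $27,628; SL = ⌊$144,620/5⌋ = $28,924 → take SL $28,924. Book value $147,896.
Year 5: DB = ⌊$147,896 × 125%/8⌋ = $23,108; SL = ⌊$115,696/4⌋ = $28,924 → take SL $28,924. Book value $118,972.
Year 6: DB = ⌊$118,972 × 125%/8⌋ = $18,589; SL = ⌊$86,772/3⌋ = $28,924 → take SL $28,924. Book value $90,048.
Year 7: DB = ⌊$90,048 × 125%/8⌋ = $14,070; SL = ⌊$57,848/2⌋ = $28,924 → take SL $28,924. Book value $61,124.
Year 8 (final): $61,124 − $32,200 = $28,924. Book value $32,200.

$45,994; $38,808; $32,744; $28,924; $28,924; $28,924; $28,924; $28,924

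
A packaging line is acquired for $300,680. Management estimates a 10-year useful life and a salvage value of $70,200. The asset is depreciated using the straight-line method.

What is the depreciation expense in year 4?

$23,048

Depreciable base = $300,680 − $70,200 = $230,480.
Annual expense = $230,480 / 10 = $23,048.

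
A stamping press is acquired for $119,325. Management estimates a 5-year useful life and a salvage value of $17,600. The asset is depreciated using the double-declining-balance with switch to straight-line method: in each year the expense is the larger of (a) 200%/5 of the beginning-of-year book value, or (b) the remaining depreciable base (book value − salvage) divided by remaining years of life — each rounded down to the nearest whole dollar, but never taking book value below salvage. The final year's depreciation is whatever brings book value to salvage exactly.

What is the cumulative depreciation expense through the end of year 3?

Depreciable base = $119,325 − $17,600 = $101,725.
Year 1: DB = ⌊$119,325 × 200%/5⌋ = $47,730; SL = ⌊$101,725/5⌋ = $20,345 → take DB $47,730. Book value $71,595.
Year 2: DB = ⌊$71,595 × 200%/5⌋ = $28,638; SL = ⌊$53,995/4⌋ = $13,498 → take DB $28,638. Book value $42,957.
Year 3: DB = ⌊$42,957 × 200%/5⌋ = $17,182; SL = ⌊$25,357/3⌋ = $8,452 → take DB $17,182. Book value $25,775.
Accumulated through year 3 = $119,325 − $25,775 = $93,550.

$93,550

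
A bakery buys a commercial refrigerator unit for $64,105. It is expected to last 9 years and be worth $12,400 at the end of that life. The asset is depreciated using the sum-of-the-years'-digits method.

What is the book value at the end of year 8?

$13,549

Depreciable base = $64,105 − $12,400 = $51,705.
Sum of the years' digits = 9+8+7+6+5+4+3+2+1 = 45.
Year 1: $51,705 × 9/45 = $10,341. Book value $53,764.
Year 2: $51,705 × 8/45 = $9,192. Book value $44,572.
Year 3: $51,705 × 7/45 = $8,043. Book value $36,529.
Year 4: $51,705 × 6/45 = $6,894. Book value $29,635.
Year 5: $51,705 × 5/45 = $5,745. Book value $23,890.
Year 6: $51,705 × 4/45 = $4,596. Book value $19,294.
Year 7: $51,705 × 3/45 = $3,447. Book value $15,847.
Year 8: $51,705 × 2/45 = $2,298. Book value $13,549.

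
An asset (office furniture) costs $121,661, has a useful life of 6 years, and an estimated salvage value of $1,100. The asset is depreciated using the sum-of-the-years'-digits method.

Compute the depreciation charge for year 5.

$11,482

Depreciable base = $121,661 − $1,100 = $120,561.
Sum of the years' digits = 6+5+4+3+2+1 = 21.
Year 1: $120,561 × 6/21 = $34,446. Book value $87,215.
Year 2: $120,561 × 5/21 = $28,705. Book value $58,510.
Year 3: $120,561 × 4/21 = $22,964. Book value $35,546.
Year 4: $120,561 × 3/21 = $17,223. Book value $18,323.
Year 5: $120,561 × 2/21 = $11,482. Book value $6,841.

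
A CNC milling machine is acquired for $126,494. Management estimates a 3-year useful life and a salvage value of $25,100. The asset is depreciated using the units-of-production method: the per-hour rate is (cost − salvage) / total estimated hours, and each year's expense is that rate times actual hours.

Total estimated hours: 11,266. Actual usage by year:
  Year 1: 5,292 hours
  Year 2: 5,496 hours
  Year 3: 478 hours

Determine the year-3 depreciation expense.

$4,302

Depreciable base = $126,494 − $25,100 = $101,394.
Rate = $101,394 / 11,266 hours = $9 per hour.
Year 1: 5,292 × $9 = $47,628. Book value $78,866.
Year 2: 5,496 × $9 = $49,464. Book value $29,402.
Year 3: 478 × $9 = $4,302. Book value $25,100.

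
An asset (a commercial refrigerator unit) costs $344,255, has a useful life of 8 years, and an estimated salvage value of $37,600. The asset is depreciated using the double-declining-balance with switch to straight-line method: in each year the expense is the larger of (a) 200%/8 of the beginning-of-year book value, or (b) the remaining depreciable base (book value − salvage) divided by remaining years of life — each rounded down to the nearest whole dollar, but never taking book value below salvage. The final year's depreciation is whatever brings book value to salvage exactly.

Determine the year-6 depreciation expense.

$20,423

Depreciable base = $344,255 − $37,600 = $306,655.
Year 1: DB = ⌊$344,255 × 200%/8⌋ = $86,063; SL = ⌊$306,655/8⌋ = $38,331 → take DB $86,063. Book value $258,192.
Year 2: DB = ⌊$258,192 × 200%/8⌋ = $64,548; SL = ⌊$220,592/7⌋ = $31,513 → take DB $64,548. Book value $193,644.
Year 3: DB = ⌊$193,644 × 200%/8⌋ = $48,411; SL = ⌊$156,044/6⌋ = $26,007 → take DB $48,411. Book value $145,233.
Year 4: DB = ⌊$145,233 × 200%/8⌋ = $36,308; SL = ⌊$107,633/5⌋ = $21,526 → take DB $36,308. Book value $108,925.
Year 5: DB = ⌊$108,925 × 200%/8⌋ = $27,231; SL = ⌊$71,325/4⌋ = $17,831 → take DB $27,231. Book value $81,694.
Year 6: DB = ⌊$81,694 × 200%/8⌋ = $20,423; SL = ⌊$44,094/3⌋ = $14,698 → take DB $20,423. Book value $61,271.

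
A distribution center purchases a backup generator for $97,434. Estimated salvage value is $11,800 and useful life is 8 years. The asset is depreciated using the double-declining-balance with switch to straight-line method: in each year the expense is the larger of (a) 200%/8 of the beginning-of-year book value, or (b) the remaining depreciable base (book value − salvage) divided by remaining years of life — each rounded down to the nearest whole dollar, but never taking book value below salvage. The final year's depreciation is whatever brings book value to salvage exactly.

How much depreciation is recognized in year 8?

$1,208

Depreciable base = $97,434 − $11,800 = $85,634.
Year 1: DB = ⌊$97,434 × 200%/8⌋ = $24,358; SL = ⌊$85,634/8⌋ = $10,704 → take DB $24,358. Book value $73,076.
Year 2: DB = ⌊$73,076 × 200%/8⌋ = $18,269; SL = ⌊$61,276/7⌋ = $8,753 → take DB $18,269. Book value $54,807.
Year 3: DB = ⌊$54,807 × 200%/8⌋ = $13,701; SL = ⌊$43,007/6⌋ = $7,167 → take DB $13,701. Book value $41,106.
Year 4: DB = ⌊$41,106 × 200%/8⌋ = $10,276; SL = ⌊$29,306/5⌋ = $5,861 → take DB $10,276. Book value $30,830.
Year 5: DB = ⌊$30,830 × 200%/8⌋ = $7,707; SL = ⌊$19,030/4⌋ = $4,757 → take DB $7,707. Book value $23,123.
Year 6: DB = ⌊$23,123 × 200%/8⌋ = $5,780; SL = ⌊$11,323/3⌋ = $3,774 → take DB $5,780. Book value $17,343.
Year 7: DB = ⌊$17,343 × 200%/8⌋ = $4,335; SL = ⌊$5,543/2⌋ = $2,771 → take DB $4,335. Book value $13,008.
Year 8 (final): $13,008 − $11,800 = $1,208. Book value $11,800.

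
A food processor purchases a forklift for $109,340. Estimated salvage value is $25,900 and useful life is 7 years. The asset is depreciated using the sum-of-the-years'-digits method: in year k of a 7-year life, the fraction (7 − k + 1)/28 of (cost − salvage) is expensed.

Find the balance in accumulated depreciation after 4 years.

$65,560

Depreciable base = $109,340 − $25,900 = $83,440.
Sum of the years' digits = 7+6+5+4+3+2+1 = 28.
Year 1: $83,440 × 7/28 = $20,860. Book value $88,480.
Year 2: $83,440 × 6/28 = $17,880. Book value $70,600.
Year 3: $83,440 × 5/28 = $14,900. Book value $55,700.
Year 4: $83,440 × 4/28 = $11,920. Book value $43,780.
Accumulated through year 4 = $109,340 − $43,780 = $65,560.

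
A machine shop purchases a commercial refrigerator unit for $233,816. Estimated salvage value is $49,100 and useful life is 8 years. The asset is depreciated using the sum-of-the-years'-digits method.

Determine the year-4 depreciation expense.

Depreciable base = $233,816 − $49,100 = $184,716.
Sum of the years' digits = 8+7+6+5+4+3+2+1 = 36.
Year 1: $184,716 × 8/36 = $41,048. Book value $192,768.
Year 2: $184,716 × 7/36 = $35,917. Book value $156,851.
Year 3: $184,716 × 6/36 = $30,786. Book value $126,065.
Year 4: $184,716 × 5/36 = $25,655. Book value $100,410.

$25,655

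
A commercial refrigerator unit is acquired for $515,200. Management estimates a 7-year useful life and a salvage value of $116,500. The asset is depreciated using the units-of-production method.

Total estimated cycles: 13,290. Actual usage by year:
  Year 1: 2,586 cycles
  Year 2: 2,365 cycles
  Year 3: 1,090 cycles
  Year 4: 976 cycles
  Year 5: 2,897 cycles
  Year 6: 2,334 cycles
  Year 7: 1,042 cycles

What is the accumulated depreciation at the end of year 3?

$181,230

Depreciable base = $515,200 − $116,500 = $398,700.
Rate = $398,700 / 13,290 cycles = $30 per cycle.
Year 1: 2,586 × $30 = $77,580. Book value $437,620.
Year 2: 2,365 × $30 = $70,950. Book value $366,670.
Year 3: 1,090 × $30 = $32,700. Book value $333,970.
Accumulated through year 3 = $515,200 − $333,970 = $181,230.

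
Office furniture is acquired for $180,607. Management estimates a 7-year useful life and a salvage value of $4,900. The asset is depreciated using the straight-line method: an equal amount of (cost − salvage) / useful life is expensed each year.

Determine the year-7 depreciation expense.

Depreciable base = $180,607 − $4,900 = $175,707.
Annual expense = $175,707 / 7 = $25,101.

$25,101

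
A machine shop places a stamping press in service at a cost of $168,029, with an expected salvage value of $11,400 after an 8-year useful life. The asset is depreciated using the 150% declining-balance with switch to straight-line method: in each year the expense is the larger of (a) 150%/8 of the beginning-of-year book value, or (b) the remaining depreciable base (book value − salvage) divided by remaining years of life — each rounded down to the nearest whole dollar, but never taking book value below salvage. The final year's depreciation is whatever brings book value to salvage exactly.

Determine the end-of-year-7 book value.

Depreciable base = $168,029 − $11,400 = $156,629.
Year 1: DB = ⌊$168,029 × 150%/8⌋ = $31,505; SL = ⌊$156,629/8⌋ = $19,578 → take DB $31,505. Book value $136,524.
Year 2: DB = ⌊$136,524 × 150%/8⌋ = $25,598; SL = ⌊$125,124/7⌋ = $17,874 → take DB $25,598. Book value $110,926.
Year 3: DB = ⌊$110,926 × 150%/8⌋ = $20,798; SL = ⌊$99,526/6⌋ = $16,587 → take DB $20,798. Book value $90,128.
Year 4: DB = ⌊$90,128 × 150%/8⌋ = $16,899; SL = ⌊$78,728/5⌋ = $15,745 → take DB $16,899. Book value $73,229.
Year 5: DB = ⌊$73,229 × 150%/8⌋ = $13,730; SL = ⌊$61,829/4⌋ = $15,457 → take SL $15,457. Book value $57,772.
Year 6: DB = ⌊$57,772 × 150%/8⌋ = $10,832; SL = ⌊$46,372/3⌋ = $15,457 → take SL $15,457. Book value $42,315.
Year 7: DB = ⌊$42,315 × 150%/8⌋ = $7,934; SL = ⌊$30,915/2⌋ = $15,457 → take SL $15,457. Book value $26,858.

$26,858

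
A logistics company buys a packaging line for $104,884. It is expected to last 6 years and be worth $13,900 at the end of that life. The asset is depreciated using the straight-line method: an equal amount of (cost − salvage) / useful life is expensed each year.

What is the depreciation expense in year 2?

$15,164

Depreciable base = $104,884 − $13,900 = $90,984.
Annual expense = $90,984 / 6 = $15,164.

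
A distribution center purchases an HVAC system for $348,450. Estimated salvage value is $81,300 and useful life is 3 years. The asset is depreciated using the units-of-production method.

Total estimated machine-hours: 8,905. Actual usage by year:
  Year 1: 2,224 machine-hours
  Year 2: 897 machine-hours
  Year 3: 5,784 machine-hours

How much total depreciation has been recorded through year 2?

Depreciable base = $348,450 − $81,300 = $267,150.
Rate = $267,150 / 8,905 machine-hours = $30 per machine-hour.
Year 1: 2,224 × $30 = $66,720. Book value $281,730.
Year 2: 897 × $30 = $26,910. Book value $254,820.
Accumulated through year 2 = $348,450 − $254,820 = $93,630.

$93,630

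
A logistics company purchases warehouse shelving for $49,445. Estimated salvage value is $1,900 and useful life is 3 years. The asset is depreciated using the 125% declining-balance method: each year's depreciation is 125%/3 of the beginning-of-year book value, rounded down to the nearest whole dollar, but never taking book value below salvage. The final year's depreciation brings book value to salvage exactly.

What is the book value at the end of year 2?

$16,826

Depreciable base = $49,445 − $1,900 = $47,545.
Year 1: ⌊$49,445 × 125%/3⌋ = $20,602. Book value $28,843.
Year 2: ⌊$28,843 × 125%/3⌋ = $12,017. Book value $16,826.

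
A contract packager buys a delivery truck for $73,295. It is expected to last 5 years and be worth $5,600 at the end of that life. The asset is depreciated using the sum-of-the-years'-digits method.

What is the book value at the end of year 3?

$19,139

Depreciable base = $73,295 − $5,600 = $67,695.
Sum of the years' digits = 5+4+3+2+1 = 15.
Year 1: $67,695 × 5/15 = $22,565. Book value $50,730.
Year 2: $67,695 × 4/15 = $18,052. Book value $32,678.
Year 3: $67,695 × 3/15 = $13,539. Book value $19,139.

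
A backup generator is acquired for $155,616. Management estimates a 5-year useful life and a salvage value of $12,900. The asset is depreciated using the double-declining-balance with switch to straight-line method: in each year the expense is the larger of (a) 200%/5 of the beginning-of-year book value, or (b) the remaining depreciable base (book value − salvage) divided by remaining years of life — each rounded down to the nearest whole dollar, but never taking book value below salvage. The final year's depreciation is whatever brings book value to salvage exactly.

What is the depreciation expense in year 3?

$22,408

Depreciable base = $155,616 − $12,900 = $142,716.
Year 1: DB = ⌊$155,616 × 200%/5⌋ = $62,246; SL = ⌊$142,716/5⌋ = $28,543 → take DB $62,246. Book value $93,370.
Year 2: DB = ⌊$93,370 × 200%/5⌋ = $37,348; SL = ⌊$80,470/4⌋ = $20,117 → take DB $37,348. Book value $56,022.
Year 3: DB = ⌊$56,022 × 200%/5⌋ = $22,408; SL = ⌊$43,122/3⌋ = $14,374 → take DB $22,408. Book value $33,614.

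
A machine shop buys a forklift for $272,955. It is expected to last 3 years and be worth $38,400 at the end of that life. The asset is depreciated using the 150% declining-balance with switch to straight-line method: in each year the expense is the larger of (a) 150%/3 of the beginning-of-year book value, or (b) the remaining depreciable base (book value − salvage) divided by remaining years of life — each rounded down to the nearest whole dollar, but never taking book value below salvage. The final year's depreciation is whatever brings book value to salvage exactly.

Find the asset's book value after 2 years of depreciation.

Depreciable base = $272,955 − $38,400 = $234,555.
Year 1: DB = ⌊$272,955 × 150%/3⌋ = $136,477; SL = ⌊$234,555/3⌋ = $78,185 → take DB $136,477. Book value $136,478.
Year 2: DB = ⌊$136,478 × 150%/3⌋ = $68,239; SL = ⌊$98,078/2⌋ = $49,039 → take DB $68,239. Book value $68,239.

$68,239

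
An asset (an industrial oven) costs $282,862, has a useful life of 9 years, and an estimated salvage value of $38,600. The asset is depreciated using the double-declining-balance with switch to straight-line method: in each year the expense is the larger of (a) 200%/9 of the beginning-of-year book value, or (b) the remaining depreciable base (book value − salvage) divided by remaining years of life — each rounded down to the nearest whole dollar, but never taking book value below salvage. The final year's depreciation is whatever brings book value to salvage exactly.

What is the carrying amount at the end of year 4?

Depreciable base = $282,862 − $38,600 = $244,262.
Year 1: DB = ⌊$282,862 × 200%/9⌋ = $62,858; SL = ⌊$244,262/9⌋ = $27,140 → take DB $62,858. Book value $220,004.
Year 2: DB = ⌊$220,004 × 200%/9⌋ = $48,889; SL = ⌊$181,404/8⌋ = $22,675 → take DB $48,889. Book value $171,115.
Year 3: DB = ⌊$171,115 × 200%/9⌋ = $38,025; SL = ⌊$132,515/7⌋ = $18,930 → take DB $38,025. Book value $133,090.
Year 4: DB = ⌊$133,090 × 200%/9⌋ = $29,575; SL = ⌊$94,490/6⌋ = $15,748 → take DB $29,575. Book value $103,515.

$103,515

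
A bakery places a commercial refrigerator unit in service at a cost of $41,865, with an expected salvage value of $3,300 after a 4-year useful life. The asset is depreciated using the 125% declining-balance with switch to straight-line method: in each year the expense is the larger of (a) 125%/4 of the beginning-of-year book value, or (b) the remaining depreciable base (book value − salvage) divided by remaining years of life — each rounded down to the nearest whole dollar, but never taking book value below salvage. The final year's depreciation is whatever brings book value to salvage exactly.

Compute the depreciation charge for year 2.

$8,994

Depreciable base = $41,865 − $3,300 = $38,565.
Year 1: DB = ⌊$41,865 × 125%/4⌋ = $13,082; SL = ⌊$38,565/4⌋ = $9,641 → take DB $13,082. Book value $28,783.
Year 2: DB = ⌊$28,783 × 125%/4⌋ = $8,994; SL = ⌊$25,483/3⌋ = $8,494 → take DB $8,994. Book value $19,789.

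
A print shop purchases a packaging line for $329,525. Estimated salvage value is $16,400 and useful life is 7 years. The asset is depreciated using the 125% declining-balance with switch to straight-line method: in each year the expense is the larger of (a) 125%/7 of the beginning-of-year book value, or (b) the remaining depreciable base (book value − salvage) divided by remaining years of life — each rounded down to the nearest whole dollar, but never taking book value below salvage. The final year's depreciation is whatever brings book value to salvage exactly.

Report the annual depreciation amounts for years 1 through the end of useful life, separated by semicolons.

Depreciable base = $329,525 − $16,400 = $313,125.
Year 1: DB = ⌊$329,525 × 125%/7⌋ = $58,843; SL = ⌊$313,125/7⌋ = $44,732 → take DB $58,843. Book value $270,682.
Year 2: DB = ⌊$270,682 × 125%/7⌋ = $48,336; SL = ⌊$254,282/6⌋ = $42,380 → take DB $48,336. Book value $222,346.
Year 3: DB = ⌊$222,346 × 125%/7⌋ = $39,704; SL = ⌊$205,946/5⌋ = $41,189 → take SL $41,189. Book value $181,157.
Year 4: DB = ⌊$181,157 × 125%/7⌋ = $32,349; SL = ⌊$164,757/4⌋ = $41,189 → take SL $41,189. Book value $139,968.
Year 5: DB = ⌊$139,968 × 125%/7⌋ = $24,994; SL = ⌊$123,568/3⌋ = $41,189 → take SL $41,189. Book value $98,779.
Year 6: DB = ⌊$98,779 × 125%/7⌋ = $17,639; SL = ⌊$82,379/2⌋ = $41,189 → take SL $41,189. Book value $57,590.
Year 7 (final): $57,590 − $16,400 = $41,190. Book value $16,400.

$58,843; $48,336; $41,189; $41,189; $41,189; $41,189; $41,190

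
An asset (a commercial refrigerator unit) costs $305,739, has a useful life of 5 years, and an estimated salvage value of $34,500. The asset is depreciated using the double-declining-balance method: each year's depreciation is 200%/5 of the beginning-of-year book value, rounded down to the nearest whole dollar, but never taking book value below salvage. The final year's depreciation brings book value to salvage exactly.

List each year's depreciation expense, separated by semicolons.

$122,295; $73,377; $44,026; $26,416; $5,125

Depreciable base = $305,739 − $34,500 = $271,239.
Year 1: ⌊$305,739 × 200%/5⌋ = $122,295. Book value $183,444.
Year 2: ⌊$183,444 × 200%/5⌋ = $73,377. Book value $110,067.
Year 3: ⌊$110,067 × 200%/5⌋ = $44,026. Book value $66,041.
Year 4: ⌊$66,041 × 200%/5⌋ = $26,416. Book value $39,625.
Year 5 (final): $39,625 − $34,500 = $5,125. Book value $34,500.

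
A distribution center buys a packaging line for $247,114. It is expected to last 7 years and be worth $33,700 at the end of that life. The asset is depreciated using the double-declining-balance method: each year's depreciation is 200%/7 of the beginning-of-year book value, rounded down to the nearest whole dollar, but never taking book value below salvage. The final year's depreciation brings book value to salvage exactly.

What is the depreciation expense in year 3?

Depreciable base = $247,114 − $33,700 = $213,414.
Year 1: ⌊$247,114 × 200%/7⌋ = $70,604. Book value $176,510.
Year 2: ⌊$176,510 × 200%/7⌋ = $50,431. Book value $126,079.
Year 3: ⌊$126,079 × 200%/7⌋ = $36,022. Book value $90,057.

$36,022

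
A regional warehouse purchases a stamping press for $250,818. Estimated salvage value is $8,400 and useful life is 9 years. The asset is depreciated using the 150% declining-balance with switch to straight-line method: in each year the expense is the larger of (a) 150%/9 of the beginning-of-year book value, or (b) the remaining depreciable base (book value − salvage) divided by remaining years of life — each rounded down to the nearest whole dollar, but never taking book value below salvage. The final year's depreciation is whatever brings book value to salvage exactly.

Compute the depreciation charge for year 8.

Depreciable base = $250,818 − $8,400 = $242,418.
Year 1: DB = ⌊$250,818 × 150%/9⌋ = $41,803; SL = ⌊$242,418/9⌋ = $26,935 → take DB $41,803. Book value $209,015.
Year 2: DB = ⌊$209,015 × 150%/9⌋ = $34,835; SL = ⌊$200,615/8⌋ = $25,076 → take DB $34,835. Book value $174,180.
Year 3: DB = ⌊$174,180 × 150%/9⌋ = $29,030; SL = ⌊$165,780/7⌋ = $23,682 → take DB $29,030. Book value $145,150.
Year 4: DB = ⌊$145,150 × 150%/9⌋ = $24,191; SL = ⌊$136,750/6⌋ = $22,791 → take DB $24,191. Book value $120,959.
Year 5: DB = ⌊$120,959 × 150%/9⌋ = $20,159; SL = ⌊$112,559/5⌋ = $22,511 → take SL $22,511. Book value $98,448.
Year 6: DB = ⌊$98,448 × 150%/9⌋ = $16,408; SL = ⌊$90,048/4⌋ = $22,512 → take SL $22,512. Book value $75,936.
Year 7: DB = ⌊$75,936 × 150%/9⌋ = $12,656; SL = ⌊$67,536/3⌋ = $22,512 → take SL $22,512. Book value $53,424.
Year 8: DB = ⌊$53,424 × 150%/9⌋ = $8,904; SL = ⌊$45,024/2⌋ = $22,512 → take SL $22,512. Book value $30,912.

$22,512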